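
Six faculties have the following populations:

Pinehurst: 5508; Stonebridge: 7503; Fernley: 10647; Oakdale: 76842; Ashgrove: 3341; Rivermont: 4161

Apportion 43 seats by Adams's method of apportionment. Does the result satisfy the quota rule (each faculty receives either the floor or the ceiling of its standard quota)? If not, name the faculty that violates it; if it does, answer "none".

Oakdale

Standard quotas: Pinehurst 2.193, Stonebridge 2.987, Fernley 4.239, Oakdale 30.594, Ashgrove 1.330, Rivermont 1.657.
Adams allocation: Pinehurst 3, Stonebridge 3, Fernley 4, Oakdale 29, Ashgrove 2, Rivermont 2.
Oakdale has quota 30.594 (lower 30, upper 31) but receives 29 — outside the quota interval.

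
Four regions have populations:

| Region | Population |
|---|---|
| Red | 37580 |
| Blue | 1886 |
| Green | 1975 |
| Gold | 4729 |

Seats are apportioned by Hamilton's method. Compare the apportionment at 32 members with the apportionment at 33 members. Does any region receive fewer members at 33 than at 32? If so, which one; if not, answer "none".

At 32 seats: Red 26, Blue 1, Green 2, Gold 3.
At 33 seats: Red 27, Blue 1, Green 2, Gold 3.
No region's allocation decreased.

none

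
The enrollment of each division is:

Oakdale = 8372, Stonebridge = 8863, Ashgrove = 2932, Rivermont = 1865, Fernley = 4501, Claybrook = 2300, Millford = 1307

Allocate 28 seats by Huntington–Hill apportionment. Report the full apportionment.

Oakdale 8, Stonebridge 8, Ashgrove 3, Rivermont 2, Fernley 4, Claybrook 2, Millford 1

With divisor 1082: modified quotas Oakdale 7.738, Stonebridge 8.191, Ashgrove 2.710, Rivermont 1.724, Fernley 4.160, Claybrook 2.126, Millford 1.208.
Geometric-mean thresholds: Oakdale √(7·8)=7.483, Stonebridge √(8·9)=8.485, Ashgrove √(2·3)=2.449, Rivermont √(1·2)=1.414, Fernley √(4·5)=4.472, Claybrook √(2·3)=2.449, Millford √(1·2)=1.414.
Each quota rounded against its threshold gives Oakdale 8, Stonebridge 8, Ashgrove 3, Rivermont 2, Fernley 4, Claybrook 2, Millford 1 (total 28).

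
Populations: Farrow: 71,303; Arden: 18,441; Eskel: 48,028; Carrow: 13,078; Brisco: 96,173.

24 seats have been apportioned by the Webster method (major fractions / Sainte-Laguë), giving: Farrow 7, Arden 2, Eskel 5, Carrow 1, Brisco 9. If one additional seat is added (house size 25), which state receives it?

Brisco

Priority for the next seat is population ÷ (current seats + 0.5).
Priorities: Farrow 9507.067, Arden 7376.400, Eskel 8732.364, Carrow 8718.667, Brisco 10123.474.
Highest priority: Brisco.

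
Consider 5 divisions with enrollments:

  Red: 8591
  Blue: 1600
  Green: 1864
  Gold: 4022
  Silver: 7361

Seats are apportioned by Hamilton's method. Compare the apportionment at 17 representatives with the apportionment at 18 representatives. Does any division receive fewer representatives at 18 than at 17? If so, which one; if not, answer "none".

Green

At 17 seats: Red 6, Blue 1, Green 2, Gold 3, Silver 5.
At 18 seats: Red 7, Blue 1, Green 1, Gold 3, Silver 6.
Green drops from 2 to 1.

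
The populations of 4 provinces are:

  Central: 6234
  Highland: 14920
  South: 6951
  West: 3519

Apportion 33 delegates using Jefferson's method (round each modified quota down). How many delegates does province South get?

7

Standard divisor 31624/33 ≈ 958.303; standard quotas: Central 6.505, Highland 15.569, South 7.253, West 3.672.
Rounding down gives 6, 15, 7, 3 = 31 seats, so the divisor must be adjusted.
With modified divisor 885: modified quotas Central 7.044, Highland 16.859, South 7.854, West 3.976.
Rounding down: Central 7, Highland 16, South 7, West 3 (total 33).
South receives 7.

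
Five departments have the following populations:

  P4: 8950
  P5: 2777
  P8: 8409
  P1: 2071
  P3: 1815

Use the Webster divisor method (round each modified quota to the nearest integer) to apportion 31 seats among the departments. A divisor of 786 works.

P4 11; P5 4; P8 11; P1 3; P3 2

With modified divisor 786: modified quotas P4 11.387, P5 3.533, P8 10.698, P1 2.635, P3 2.309.
Rounding to the nearest integer: P4 11, P5 4, P8 11, P1 3, P3 2 (total 31).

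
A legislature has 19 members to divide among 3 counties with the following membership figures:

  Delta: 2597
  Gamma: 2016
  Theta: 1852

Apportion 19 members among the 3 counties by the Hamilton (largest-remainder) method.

Delta: 8; Gamma: 6; Theta: 5

The standard divisor is 6465/19 ≈ 340.263.
Standard quotas: Delta 7.632, Gamma 5.925, Theta 5.443.
Lower quotas: Delta 7, Gamma 5, Theta 5 (sum 17, leaving 2 seats).
Remainders in descending order: Gamma 0.925, Delta 0.632, Theta 0.443.
Largest remainders: Gamma, Delta receive the extra seats.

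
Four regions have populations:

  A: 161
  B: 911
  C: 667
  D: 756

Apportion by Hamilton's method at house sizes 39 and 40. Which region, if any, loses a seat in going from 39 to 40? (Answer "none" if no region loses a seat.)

A

At 39 seats: A 3, B 14, C 10, D 12.
At 40 seats: A 2, B 15, C 11, D 12.
A drops from 3 to 2.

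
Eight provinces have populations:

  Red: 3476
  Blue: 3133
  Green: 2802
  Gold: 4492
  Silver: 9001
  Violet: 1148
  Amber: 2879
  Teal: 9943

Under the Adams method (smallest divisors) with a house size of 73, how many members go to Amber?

6

Standard divisor 36874/73 ≈ 505.123; standard quotas: Red 6.881, Blue 6.202, Green 5.547, Gold 8.893, Silver 17.819, Violet 2.273, Amber 5.700, Teal 19.684.
Rounding up gives 7, 7, 6, 9, 18, 3, 6, 20 = 76 seats, so the divisor must be adjusted.
With modified divisor 540: modified quotas Red 6.437, Blue 5.802, Green 5.189, Gold 8.319, Silver 16.669, Violet 2.126, Amber 5.331, Teal 18.413.
Rounding up: Red 7, Blue 6, Green 6, Gold 9, Silver 17, Violet 3, Amber 6, Teal 19 (total 73).
Amber receives 6.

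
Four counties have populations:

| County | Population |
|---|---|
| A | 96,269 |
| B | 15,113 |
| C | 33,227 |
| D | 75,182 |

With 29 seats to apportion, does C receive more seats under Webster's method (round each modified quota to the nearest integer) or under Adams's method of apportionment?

Webster: A 13, B 2, C 4, D 10.
Adams: A 12, B 2, C 5, D 10.
C gets 4 under Webster and 5 under Adams.

Adams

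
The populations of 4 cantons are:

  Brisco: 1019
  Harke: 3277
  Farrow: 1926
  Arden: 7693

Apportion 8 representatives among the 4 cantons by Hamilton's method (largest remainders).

Standard divisor: 13915 ÷ 8 ≈ 1739.375.
Standard quotas: Brisco 0.5858, Harke 1.8840, Farrow 1.1073, Arden 4.4229.
Lower quotas: Brisco 0, Harke 1, Farrow 1, Arden 4 (sum 6, leaving 2 seats).
Remainders in descending order: Harke 0.8840, Brisco 0.5858, Arden 0.4229, Farrow 0.1073.
The surplus seats go to Harke, Brisco.

Brisco 1; Harke 2; Farrow 1; Arden 4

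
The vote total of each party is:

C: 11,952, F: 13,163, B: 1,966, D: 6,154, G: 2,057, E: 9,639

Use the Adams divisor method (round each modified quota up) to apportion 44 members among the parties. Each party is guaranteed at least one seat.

C: 12, F: 13, B: 2, D: 6, G: 2, E: 9

Standard divisor 44931/44 ≈ 1021.159; standard quotas: C 11.704, F 12.890, B 1.925, D 6.026, G 2.014, E 9.439.
Rounding up gives 12, 13, 2, 7, 3, 10 = 47 seats, so the divisor must be adjusted.
With modified divisor 1080: modified quotas C 11.067, F 12.188, B 1.820, D 5.698, G 1.905, E 8.925.
Rounding up: C 12, F 13, B 2, D 6, G 2, E 9 (total 44).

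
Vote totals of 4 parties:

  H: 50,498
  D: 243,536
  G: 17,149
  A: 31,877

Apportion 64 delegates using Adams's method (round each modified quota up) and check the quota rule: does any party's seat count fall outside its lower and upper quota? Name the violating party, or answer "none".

Standard quotas: H 9.421, D 45.433, G 3.199, A 5.947.
Adams allocation: H 10, D 44, G 4, A 6.
D has quota 45.433 (lower 45, upper 46) but receives 44 — outside the quota interval.

D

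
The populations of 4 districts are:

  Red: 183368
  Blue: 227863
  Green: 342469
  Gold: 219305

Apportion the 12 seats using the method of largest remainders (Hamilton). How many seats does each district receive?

Red=2, Blue=3, Green=4, Gold=3

The standard divisor is 973005/12 ≈ 81083.75.
Standard quotas: Red 2.2615, Blue 2.8102, Green 4.2236, Gold 2.7047.
Lower quotas: Red 2, Blue 2, Green 4, Gold 2 (sum 10, leaving 2 seats).
Remainders in descending order: Blue 0.8102, Gold 0.7047, Red 0.2615, Green 0.2236.
The surplus seats go to Blue, Gold.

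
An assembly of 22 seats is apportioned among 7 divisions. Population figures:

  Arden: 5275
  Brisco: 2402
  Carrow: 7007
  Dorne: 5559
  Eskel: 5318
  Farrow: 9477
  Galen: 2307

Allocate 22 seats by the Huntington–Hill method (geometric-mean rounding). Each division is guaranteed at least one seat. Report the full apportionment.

With divisor 1665: modified quotas Arden 3.168, Brisco 1.443, Carrow 4.208, Dorne 3.339, Eskel 3.194, Farrow 5.692, Galen 1.386.
Geometric-mean thresholds: Arden √(3·4)=3.464, Brisco √(1·2)=1.414, Carrow √(4·5)=4.472, Dorne √(3·4)=3.464, Eskel √(3·4)=3.464, Farrow √(5·6)=5.477, Galen √(1·2)=1.414.
Each quota rounded against its threshold gives Arden 3, Brisco 2, Carrow 4, Dorne 3, Eskel 3, Farrow 6, Galen 1 (total 22).

Arden 3, Brisco 2, Carrow 4, Dorne 3, Eskel 3, Farrow 6, Galen 1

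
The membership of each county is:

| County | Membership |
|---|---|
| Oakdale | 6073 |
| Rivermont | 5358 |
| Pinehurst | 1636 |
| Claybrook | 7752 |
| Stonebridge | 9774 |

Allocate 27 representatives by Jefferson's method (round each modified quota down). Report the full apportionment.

Standard divisor 30593/27 ≈ 1133.074; standard quotas: Oakdale 5.360, Rivermont 4.729, Pinehurst 1.444, Claybrook 6.842, Stonebridge 8.626.
Rounding down gives 5, 4, 1, 6, 8 = 24 seats, so the divisor must be adjusted.
With modified divisor 1040: modified quotas Oakdale 5.839, Rivermont 5.152, Pinehurst 1.573, Claybrook 7.454, Stonebridge 9.398.
Rounding down: Oakdale 5, Rivermont 5, Pinehurst 1, Claybrook 7, Stonebridge 9 (total 27).

Oakdale=5; Rivermont=5; Pinehurst=1; Claybrook=7; Stonebridge=9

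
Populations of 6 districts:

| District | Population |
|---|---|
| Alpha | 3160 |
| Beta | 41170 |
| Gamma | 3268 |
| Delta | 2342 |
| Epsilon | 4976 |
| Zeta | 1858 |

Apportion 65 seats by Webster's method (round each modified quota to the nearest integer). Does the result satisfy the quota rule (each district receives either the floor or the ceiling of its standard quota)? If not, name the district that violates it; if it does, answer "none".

Standard quotas: Alpha 3.618, Beta 47.135, Gamma 3.742, Delta 2.681, Epsilon 5.697, Zeta 2.127.
Webster allocation: Alpha 4, Beta 46, Gamma 4, Delta 3, Epsilon 6, Zeta 2.
Beta has quota 47.135 (lower 47, upper 48) but receives 46 — outside the quota interval.

Beta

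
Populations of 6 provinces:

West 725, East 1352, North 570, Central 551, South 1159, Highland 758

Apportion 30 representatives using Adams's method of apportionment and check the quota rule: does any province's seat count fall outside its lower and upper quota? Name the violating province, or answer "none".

Standard quotas: West 4.252, East 7.930, North 3.343, Central 3.232, South 6.798, Highland 4.446.
Adams allocation: West 4, East 8, North 4, Central 3, South 7, Highland 4.
Every allocation lies between the lower and upper quota.

none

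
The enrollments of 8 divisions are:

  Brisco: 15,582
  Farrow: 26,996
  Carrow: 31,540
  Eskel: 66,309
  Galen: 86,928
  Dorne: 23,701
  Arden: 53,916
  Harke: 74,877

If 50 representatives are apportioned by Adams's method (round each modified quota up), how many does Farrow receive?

Standard divisor 379849/50 ≈ 7596.98; standard quotas: Brisco 2.051, Farrow 3.554, Carrow 4.152, Eskel 8.728, Galen 11.442, Dorne 3.120, Arden 7.097, Harke 9.856.
Rounding up gives 3, 4, 5, 9, 12, 4, 8, 10 = 55 seats, so the divisor must be adjusted.
With modified divisor 8100: modified quotas Brisco 1.924, Farrow 3.333, Carrow 3.894, Eskel 8.186, Galen 10.732, Dorne 2.926, Arden 6.656, Harke 9.244.
Rounding up: Brisco 2, Farrow 4, Carrow 4, Eskel 9, Galen 11, Dorne 3, Arden 7, Harke 10 (total 50).
Farrow receives 4.

4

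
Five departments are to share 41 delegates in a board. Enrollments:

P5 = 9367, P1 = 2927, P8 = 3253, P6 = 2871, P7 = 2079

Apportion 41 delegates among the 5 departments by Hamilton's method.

Total 20497; standard divisor 20497/41 ≈ 499.927.
Standard quotas: P5 18.7367, P1 5.8549, P8 6.5070, P6 5.7428, P7 4.1586.
Lower quotas: P5 18, P1 5, P8 6, P6 5, P7 4 (sum 38, leaving 3 seats).
Remainders in descending order: P1 0.8549, P6 0.7428, P5 0.7367, P8 0.5070, P7 0.1586.
Largest remainders: P1, P6, P5 receive the extra seats.

P5 19, P1 6, P8 6, P6 6, P7 4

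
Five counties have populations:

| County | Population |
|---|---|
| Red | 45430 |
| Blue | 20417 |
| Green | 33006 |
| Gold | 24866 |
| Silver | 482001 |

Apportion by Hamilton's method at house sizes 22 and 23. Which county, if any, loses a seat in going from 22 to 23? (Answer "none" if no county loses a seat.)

At 22 seats: Red 2, Blue 1, Green 1, Gold 1, Silver 17.
At 23 seats: Red 2, Blue 1, Green 1, Gold 1, Silver 18.
No county's allocation decreased.

none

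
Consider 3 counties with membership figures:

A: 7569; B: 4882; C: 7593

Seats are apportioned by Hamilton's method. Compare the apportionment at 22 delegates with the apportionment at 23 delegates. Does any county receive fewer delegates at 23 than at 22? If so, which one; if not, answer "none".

B

At 22 seats: A 8, B 6, C 8.
At 23 seats: A 9, B 5, C 9.
B drops from 6 to 5.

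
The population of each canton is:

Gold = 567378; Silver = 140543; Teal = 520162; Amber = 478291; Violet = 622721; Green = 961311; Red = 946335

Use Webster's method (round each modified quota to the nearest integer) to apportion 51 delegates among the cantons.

Standard divisor 4236741/51 ≈ 83073.353; standard quotas: Gold 6.830, Silver 1.692, Teal 6.261, Amber 5.757, Violet 7.496, Green 11.572, Red 11.392.
Rounding to the nearest integer gives Gold 7, Silver 2, Teal 6, Amber 6, Violet 7, Green 12, Red 11 — total 51, matching the house size, so no adjustment is needed.

Gold=7, Silver=2, Teal=6, Amber=6, Violet=7, Green=12, Red=11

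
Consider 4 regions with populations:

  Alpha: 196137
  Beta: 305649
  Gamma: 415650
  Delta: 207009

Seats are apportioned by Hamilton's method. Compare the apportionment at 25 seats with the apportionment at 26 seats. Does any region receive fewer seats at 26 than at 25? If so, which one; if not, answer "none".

none

At 25 seats: Alpha 4, Beta 7, Gamma 9, Delta 5.
At 26 seats: Alpha 4, Beta 7, Gamma 10, Delta 5.
No region's allocation decreased.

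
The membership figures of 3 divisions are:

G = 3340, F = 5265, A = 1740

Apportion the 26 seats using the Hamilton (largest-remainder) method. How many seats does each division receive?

G 9; F 13; A 4

Total 10345; standard divisor 10345/26 ≈ 397.885.
Standard quotas: G 8.3944, F 13.2325, A 4.3731.
Lower quotas: G 8, F 13, A 4 (sum 25, leaving 1 seat).
Remainders in descending order: G 0.3944, A 0.3731, F 0.2325.
The surplus seat goes to G.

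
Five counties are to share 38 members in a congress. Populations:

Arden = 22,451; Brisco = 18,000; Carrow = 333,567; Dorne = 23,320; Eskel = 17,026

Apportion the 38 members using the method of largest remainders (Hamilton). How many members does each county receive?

Arden: 2; Brisco: 2; Carrow: 31; Dorne: 2; Eskel: 1

Total 414364; standard divisor 414364/38 ≈ 10904.316.
Standard quotas: Arden 2.0589, Brisco 1.6507, Carrow 30.5904, Dorne 2.1386, Eskel 1.5614.
Lower quotas: Arden 2, Brisco 1, Carrow 30, Dorne 2, Eskel 1 (sum 36, leaving 2 seats).
Remainders in descending order: Brisco 0.6507, Carrow 0.5904, Eskel 0.5614, Dorne 0.1386, Arden 0.0589.
The surplus seats go to Brisco, Carrow.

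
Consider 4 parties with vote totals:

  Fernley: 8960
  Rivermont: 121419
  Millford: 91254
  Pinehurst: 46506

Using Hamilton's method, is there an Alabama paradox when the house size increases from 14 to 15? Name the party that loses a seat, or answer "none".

Fernley

At 14 seats: Fernley 1, Rivermont 6, Millford 5, Pinehurst 2.
At 15 seats: Fernley 0, Rivermont 7, Millford 5, Pinehurst 3.
Fernley drops from 1 to 0.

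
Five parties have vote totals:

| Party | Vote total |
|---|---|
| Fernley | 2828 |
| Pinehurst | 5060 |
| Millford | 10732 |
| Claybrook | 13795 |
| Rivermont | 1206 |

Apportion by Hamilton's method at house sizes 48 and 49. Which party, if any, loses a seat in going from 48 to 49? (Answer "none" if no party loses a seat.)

At 48 seats: Fernley 4, Pinehurst 7, Millford 15, Claybrook 20, Rivermont 2.
At 49 seats: Fernley 4, Pinehurst 7, Millford 16, Claybrook 20, Rivermont 2.
No party's allocation decreased.

none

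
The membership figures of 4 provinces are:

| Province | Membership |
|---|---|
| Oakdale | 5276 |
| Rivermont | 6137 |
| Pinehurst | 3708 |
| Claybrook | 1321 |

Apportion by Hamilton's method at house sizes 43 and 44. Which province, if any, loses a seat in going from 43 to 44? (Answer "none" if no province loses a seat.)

none

At 43 seats: Oakdale 14, Rivermont 16, Pinehurst 10, Claybrook 3.
At 44 seats: Oakdale 14, Rivermont 16, Pinehurst 10, Claybrook 4.
No province's allocation decreased.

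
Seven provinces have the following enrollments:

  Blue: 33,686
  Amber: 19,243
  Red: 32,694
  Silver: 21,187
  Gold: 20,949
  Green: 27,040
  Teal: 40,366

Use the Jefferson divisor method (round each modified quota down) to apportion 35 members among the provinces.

Standard divisor 195165/35 ≈ 5576.143; standard quotas: Blue 6.041, Amber 3.451, Red 5.863, Silver 3.800, Gold 3.757, Green 4.849, Teal 7.239.
Rounding down gives 6, 3, 5, 3, 3, 4, 7 = 31 seats, so the divisor must be adjusted.
With modified divisor 5100: modified quotas Blue 6.605, Amber 3.773, Red 6.411, Silver 4.154, Gold 4.108, Green 5.302, Teal 7.915.
Rounding down: Blue 6, Amber 3, Red 6, Silver 4, Gold 4, Green 5, Teal 7 (total 35).

Blue: 6, Amber: 3, Red: 6, Silver: 4, Gold: 4, Green: 5, Teal: 7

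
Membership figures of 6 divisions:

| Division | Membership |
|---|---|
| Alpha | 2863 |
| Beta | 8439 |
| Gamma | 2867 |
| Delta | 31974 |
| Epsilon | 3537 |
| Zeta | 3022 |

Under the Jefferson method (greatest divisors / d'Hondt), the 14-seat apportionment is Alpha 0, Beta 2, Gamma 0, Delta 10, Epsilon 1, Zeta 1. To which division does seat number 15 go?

Priority for the next seat is population ÷ (current seats + 1).
Priorities: Alpha 2863.000, Beta 2813.000, Gamma 2867.000, Delta 2906.727, Epsilon 1768.500, Zeta 1511.000.
Highest priority: Delta.

Delta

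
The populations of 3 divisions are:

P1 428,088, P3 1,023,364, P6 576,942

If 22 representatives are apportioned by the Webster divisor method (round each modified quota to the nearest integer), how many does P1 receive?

5

Standard divisor 2028394/22 ≈ 92199.727; standard quotas: P1 4.643, P3 11.099, P6 6.258.
Rounding to the nearest integer gives P1 5, P3 11, P6 6 — total 22, matching the house size, so no adjustment is needed.
P1 receives 5.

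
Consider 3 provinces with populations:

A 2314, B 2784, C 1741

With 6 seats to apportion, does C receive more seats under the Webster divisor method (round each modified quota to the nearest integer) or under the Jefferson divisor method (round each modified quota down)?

Webster

Webster: A 2, B 2, C 2.
Jefferson: A 2, B 3, C 1.
C gets 2 under Webster and 1 under Jefferson.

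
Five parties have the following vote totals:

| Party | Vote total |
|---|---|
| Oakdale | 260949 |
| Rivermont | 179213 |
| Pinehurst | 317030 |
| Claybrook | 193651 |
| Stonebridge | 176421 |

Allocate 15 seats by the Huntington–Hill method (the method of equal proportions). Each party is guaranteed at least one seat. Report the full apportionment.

Oakdale 4; Rivermont 2; Pinehurst 4; Claybrook 3; Stonebridge 2

With divisor 74246: modified quotas Oakdale 3.515, Rivermont 2.414, Pinehurst 4.270, Claybrook 2.608, Stonebridge 2.376.
Geometric-mean thresholds: Oakdale √(3·4)=3.464, Rivermont √(2·3)=2.449, Pinehurst √(4·5)=4.472, Claybrook √(2·3)=2.449, Stonebridge √(2·3)=2.449.
Each quota rounded against its threshold gives Oakdale 4, Rivermont 2, Pinehurst 4, Claybrook 3, Stonebridge 2 (total 15).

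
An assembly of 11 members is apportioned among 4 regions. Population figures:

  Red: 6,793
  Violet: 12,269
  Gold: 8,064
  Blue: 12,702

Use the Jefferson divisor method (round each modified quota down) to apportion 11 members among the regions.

Red 2; Violet 3; Gold 2; Blue 4

Standard divisor 39828/11 ≈ 3620.727; standard quotas: Red 1.876, Violet 3.389, Gold 2.227, Blue 3.508.
Rounding down gives 1, 3, 2, 3 = 9 seats, so the divisor must be adjusted.
With modified divisor 3100: modified quotas Red 2.191, Violet 3.958, Gold 2.601, Blue 4.097.
Rounding down: Red 2, Violet 3, Gold 2, Blue 4 (total 11).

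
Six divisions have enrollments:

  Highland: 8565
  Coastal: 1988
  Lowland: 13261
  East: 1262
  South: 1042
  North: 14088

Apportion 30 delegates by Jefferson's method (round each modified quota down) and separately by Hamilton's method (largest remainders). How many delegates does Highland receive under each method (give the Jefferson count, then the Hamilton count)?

7 and 6

Jefferson: Highland 7, Coastal 1, Lowland 10, East 1, South 0, North 11.
Hamilton: Highland 6, Coastal 1, Lowland 10, East 1, South 1, North 11.
Highland gets 7 under Jefferson and 6 under Hamilton.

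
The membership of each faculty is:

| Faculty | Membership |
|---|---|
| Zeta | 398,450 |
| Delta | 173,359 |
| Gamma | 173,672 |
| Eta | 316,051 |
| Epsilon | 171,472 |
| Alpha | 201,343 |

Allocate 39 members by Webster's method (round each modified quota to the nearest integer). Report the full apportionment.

Zeta=11, Delta=5, Gamma=5, Eta=8, Epsilon=5, Alpha=5

Standard divisor 1434347/39 ≈ 36778.128; standard quotas: Zeta 10.834, Delta 4.714, Gamma 4.722, Eta 8.593, Epsilon 4.662, Alpha 5.475.
Rounding to the nearest integer gives 11, 5, 5, 9, 5, 5 = 40 seats, so the divisor must be adjusted.
With modified divisor 37600: modified quotas Zeta 10.597, Delta 4.611, Gamma 4.619, Eta 8.406, Epsilon 4.560, Alpha 5.355.
Rounding to the nearest integer: Zeta 11, Delta 5, Gamma 5, Eta 8, Epsilon 5, Alpha 5 (total 39).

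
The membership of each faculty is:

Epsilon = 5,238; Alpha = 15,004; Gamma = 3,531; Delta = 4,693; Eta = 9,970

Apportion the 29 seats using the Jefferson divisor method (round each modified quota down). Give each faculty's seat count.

Epsilon: 4, Alpha: 12, Gamma: 2, Delta: 3, Eta: 8

Standard divisor 38436/29 ≈ 1325.379; standard quotas: Epsilon 3.952, Alpha 11.321, Gamma 2.664, Delta 3.541, Eta 7.522.
Rounding down gives 3, 11, 2, 3, 7 = 26 seats, so the divisor must be adjusted.
With modified divisor 1200: modified quotas Epsilon 4.365, Alpha 12.503, Gamma 2.942, Delta 3.911, Eta 8.308.
Rounding down: Epsilon 4, Alpha 12, Gamma 2, Delta 3, Eta 8 (total 29).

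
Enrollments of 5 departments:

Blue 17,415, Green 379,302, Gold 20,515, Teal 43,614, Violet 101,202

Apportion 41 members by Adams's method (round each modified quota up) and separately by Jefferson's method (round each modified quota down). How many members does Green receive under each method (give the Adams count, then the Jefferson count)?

27 and 29

Adams: Blue 2, Green 27, Gold 2, Teal 3, Violet 7.
Jefferson: Blue 1, Green 29, Gold 1, Teal 3, Violet 7.
Green gets 27 under Adams and 29 under Jefferson.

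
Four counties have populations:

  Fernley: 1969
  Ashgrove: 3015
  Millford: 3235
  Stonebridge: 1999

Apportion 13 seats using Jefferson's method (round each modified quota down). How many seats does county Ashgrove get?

Standard divisor 10218/13 ≈ 786; standard quotas: Fernley 2.505, Ashgrove 3.836, Millford 4.116, Stonebridge 2.543.
Rounding down gives 2, 3, 4, 2 = 11 seats, so the divisor must be adjusted.
With modified divisor 661: modified quotas Fernley 2.979, Ashgrove 4.561, Millford 4.894, Stonebridge 3.024.
Rounding down: Fernley 2, Ashgrove 4, Millford 4, Stonebridge 3 (total 13).
Ashgrove receives 4.

4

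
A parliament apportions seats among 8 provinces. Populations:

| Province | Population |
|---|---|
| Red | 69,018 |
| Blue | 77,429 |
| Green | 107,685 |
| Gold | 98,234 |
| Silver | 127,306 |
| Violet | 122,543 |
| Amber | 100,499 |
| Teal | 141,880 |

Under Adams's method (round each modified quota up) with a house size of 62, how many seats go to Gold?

7

Standard divisor 844594/62 ≈ 13622.484; standard quotas: Red 5.066, Blue 5.684, Green 7.905, Gold 7.211, Silver 9.345, Violet 8.996, Amber 7.377, Teal 10.415.
Rounding up gives 6, 6, 8, 8, 10, 9, 8, 11 = 66 seats, so the divisor must be adjusted.
With modified divisor 14300: modified quotas Red 4.826, Blue 5.415, Green 7.530, Gold 6.870, Silver 8.903, Violet 8.569, Amber 7.028, Teal 9.922.
Rounding up: Red 5, Blue 6, Green 8, Gold 7, Silver 9, Violet 9, Amber 8, Teal 10 (total 62).
Gold receives 7.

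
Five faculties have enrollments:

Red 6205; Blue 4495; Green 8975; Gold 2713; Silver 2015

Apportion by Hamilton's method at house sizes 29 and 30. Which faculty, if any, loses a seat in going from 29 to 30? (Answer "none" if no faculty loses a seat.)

At 29 seats: Red 7, Blue 5, Green 11, Gold 3, Silver 3.
At 30 seats: Red 8, Blue 6, Green 11, Gold 3, Silver 2.
Silver drops from 3 to 2.

Silver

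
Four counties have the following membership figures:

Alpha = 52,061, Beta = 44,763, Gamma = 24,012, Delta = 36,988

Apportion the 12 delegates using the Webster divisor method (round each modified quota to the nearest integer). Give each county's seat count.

Standard divisor 157824/12 ≈ 13152; standard quotas: Alpha 3.958, Beta 3.404, Gamma 1.826, Delta 2.812.
Rounding to the nearest integer gives Alpha 4, Beta 3, Gamma 2, Delta 3 — total 12, matching the house size, so no adjustment is needed.

Alpha 4, Beta 3, Gamma 2, Delta 3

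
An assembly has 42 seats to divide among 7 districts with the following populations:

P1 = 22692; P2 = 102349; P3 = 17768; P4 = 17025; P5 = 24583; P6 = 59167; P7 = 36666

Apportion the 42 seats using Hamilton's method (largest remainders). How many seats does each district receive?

P1 3; P2 15; P3 3; P4 3; P5 4; P6 9; P7 5

Total 280250; standard divisor 280250/42 ≈ 6672.619.
Standard quotas: P1 3.4008, P2 15.3387, P3 2.6628, P4 2.5515, P5 3.6842, P6 8.8671, P7 5.4950.
Lower quotas: P1 3, P2 15, P3 2, P4 2, P5 3, P6 8, P7 5 (sum 38, leaving 4 seats).
Remainders in descending order: P6 0.8671, P5 0.6842, P3 0.6628, P4 0.5515, P7 0.4950, P1 0.4008, P2 0.3387.
The surplus seats go to P6, P5, P3, P4.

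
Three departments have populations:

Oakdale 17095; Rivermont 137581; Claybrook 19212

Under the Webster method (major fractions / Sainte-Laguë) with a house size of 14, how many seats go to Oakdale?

1

Standard divisor 173888/14 ≈ 12420.571; standard quotas: Oakdale 1.376, Rivermont 11.077, Claybrook 1.547.
Rounding to the nearest integer gives Oakdale 1, Rivermont 11, Claybrook 2 — total 14, matching the house size, so no adjustment is needed.
Oakdale receives 1.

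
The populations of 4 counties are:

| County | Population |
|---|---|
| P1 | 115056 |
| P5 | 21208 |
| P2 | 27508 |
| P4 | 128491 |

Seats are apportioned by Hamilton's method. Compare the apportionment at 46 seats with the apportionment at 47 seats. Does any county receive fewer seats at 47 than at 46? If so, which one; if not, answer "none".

At 46 seats: P1 18, P5 4, P2 4, P4 20.
At 47 seats: P1 19, P5 3, P2 4, P4 21.
P5 drops from 4 to 3.

P5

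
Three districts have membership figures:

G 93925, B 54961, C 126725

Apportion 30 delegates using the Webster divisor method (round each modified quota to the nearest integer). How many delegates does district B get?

Standard divisor 275611/30 ≈ 9187.033; standard quotas: G 10.224, B 5.982, C 13.794.
Rounding to the nearest integer gives G 10, B 6, C 14 — total 30, matching the house size, so no adjustment is needed.
B receives 6.

6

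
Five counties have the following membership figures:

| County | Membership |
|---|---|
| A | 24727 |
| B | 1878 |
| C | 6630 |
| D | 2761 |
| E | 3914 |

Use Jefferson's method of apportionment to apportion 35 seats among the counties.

Standard divisor 39910/35 ≈ 1140.286; standard quotas: A 21.685, B 1.647, C 5.814, D 2.421, E 3.432.
Rounding down gives 21, 1, 5, 2, 3 = 32 seats, so the divisor must be adjusted.
With modified divisor 1050: modified quotas A 23.550, B 1.789, C 6.314, D 2.630, E 3.728.
Rounding down: A 23, B 1, C 6, D 2, E 3 (total 35).

A 23; B 1; C 6; D 2; E 3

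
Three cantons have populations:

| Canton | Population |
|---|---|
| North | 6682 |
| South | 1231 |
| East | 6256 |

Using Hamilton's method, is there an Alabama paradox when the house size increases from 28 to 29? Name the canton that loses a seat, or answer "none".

At 28 seats: North 13, South 3, East 12.
At 29 seats: North 14, South 2, East 13.
South drops from 3 to 2.

South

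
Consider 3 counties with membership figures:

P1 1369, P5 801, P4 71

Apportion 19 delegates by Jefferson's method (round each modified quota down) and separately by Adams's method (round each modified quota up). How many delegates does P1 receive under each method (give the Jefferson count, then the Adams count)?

Jefferson: P1 12, P5 7, P4 0.
Adams: P1 11, P5 7, P4 1.
P1 gets 12 under Jefferson and 11 under Adams.

12 and 11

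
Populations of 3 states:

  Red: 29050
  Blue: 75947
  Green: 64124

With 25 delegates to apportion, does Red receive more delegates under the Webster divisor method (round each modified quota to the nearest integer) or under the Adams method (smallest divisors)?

Adams

Webster: Red 4, Blue 11, Green 10.
Adams: Red 5, Blue 11, Green 9.
Red gets 4 under Webster and 5 under Adams.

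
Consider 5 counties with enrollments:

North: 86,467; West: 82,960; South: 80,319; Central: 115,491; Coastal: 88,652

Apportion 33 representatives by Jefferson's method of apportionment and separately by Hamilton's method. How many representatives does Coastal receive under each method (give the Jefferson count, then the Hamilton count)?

Jefferson: North 6, West 6, South 6, Central 9, Coastal 6.
Hamilton: North 6, West 6, South 6, Central 8, Coastal 7.
Coastal gets 6 under Jefferson and 7 under Hamilton.

6 and 7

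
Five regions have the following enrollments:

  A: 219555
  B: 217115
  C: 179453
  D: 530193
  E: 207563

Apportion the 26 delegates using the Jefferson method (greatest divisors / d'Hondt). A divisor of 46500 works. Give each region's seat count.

With modified divisor 46500: modified quotas A 4.722, B 4.669, C 3.859, D 11.402, E 4.464.
Rounding down: A 4, B 4, C 3, D 11, E 4 (total 26).

A 4; B 4; C 3; D 11; E 4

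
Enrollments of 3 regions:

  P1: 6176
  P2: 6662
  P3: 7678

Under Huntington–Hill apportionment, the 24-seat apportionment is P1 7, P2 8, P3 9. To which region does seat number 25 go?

P1

Priority for the next seat is population ÷ (√(s·(s+1))).
Priorities: P1 825.303, P2 785.124, P3 809.332.
Highest priority: P1.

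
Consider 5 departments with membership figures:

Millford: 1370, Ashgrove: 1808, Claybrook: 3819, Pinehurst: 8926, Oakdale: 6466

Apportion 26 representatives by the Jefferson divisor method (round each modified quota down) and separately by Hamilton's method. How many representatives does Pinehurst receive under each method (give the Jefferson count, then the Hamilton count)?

Jefferson: Millford 1, Ashgrove 2, Claybrook 4, Pinehurst 11, Oakdale 8.
Hamilton: Millford 2, Ashgrove 2, Claybrook 4, Pinehurst 10, Oakdale 8.
Pinehurst gets 11 under Jefferson and 10 under Hamilton.

11 and 10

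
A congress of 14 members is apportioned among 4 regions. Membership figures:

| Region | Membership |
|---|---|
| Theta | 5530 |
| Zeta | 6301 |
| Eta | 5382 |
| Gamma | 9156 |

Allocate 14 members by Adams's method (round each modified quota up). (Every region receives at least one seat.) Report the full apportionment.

Standard divisor 26369/14 ≈ 1883.5; standard quotas: Theta 2.936, Zeta 3.345, Eta 2.857, Gamma 4.861.
Rounding up gives 3, 4, 3, 5 = 15 seats, so the divisor must be adjusted.
With modified divisor 2200: modified quotas Theta 2.514, Zeta 2.864, Eta 2.446, Gamma 4.162.
Rounding up: Theta 3, Zeta 3, Eta 3, Gamma 5 (total 14).

Theta 3, Zeta 3, Eta 3, Gamma 5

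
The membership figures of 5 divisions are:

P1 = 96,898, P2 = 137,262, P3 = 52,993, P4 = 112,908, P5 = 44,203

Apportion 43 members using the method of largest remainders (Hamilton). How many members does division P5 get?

Total 444264; standard divisor 444264/43 ≈ 10331.721.
Standard quotas: P1 9.3787, P2 13.2855, P3 5.1292, P4 10.9283, P5 4.2784.
Lower quotas: P1 9, P2 13, P3 5, P4 10, P5 4 (sum 41, leaving 2 seats).
Remainders in descending order: P4 0.9283, P1 0.3787, P2 0.2855, P5 0.2784, P3 0.1292.
Largest remainders: P4, P1 receive the extra seats.
P5 receives 4.

4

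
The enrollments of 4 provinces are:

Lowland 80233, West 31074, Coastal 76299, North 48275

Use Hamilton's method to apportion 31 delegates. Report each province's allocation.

Standard divisor: 235881 ÷ 31 ≈ 7609.065.
Standard quotas: Lowland 10.5444, West 4.0838, Coastal 10.0274, North 6.3444.
Lower quotas: Lowland 10, West 4, Coastal 10, North 6 (sum 30, leaving 1 seat).
Remainders in descending order: Lowland 0.5444, North 0.3444, West 0.0838, Coastal 0.0274.
Largest remainder: Lowland receives the extra seat.

Lowland 11, West 4, Coastal 10, North 6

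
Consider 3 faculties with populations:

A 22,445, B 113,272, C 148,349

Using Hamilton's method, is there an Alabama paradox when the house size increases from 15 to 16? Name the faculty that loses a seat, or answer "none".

none

At 15 seats: A 1, B 6, C 8.
At 16 seats: A 1, B 7, C 8.
No faculty's allocation decreased.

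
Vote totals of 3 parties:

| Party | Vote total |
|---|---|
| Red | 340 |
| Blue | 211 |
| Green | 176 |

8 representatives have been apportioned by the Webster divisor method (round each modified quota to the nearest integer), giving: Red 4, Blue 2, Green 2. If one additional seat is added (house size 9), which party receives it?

Blue

Priority for the next seat is population ÷ (current seats + 0.5).
Priorities: Red 75.556, Blue 84.400, Green 70.400.
Highest priority: Blue.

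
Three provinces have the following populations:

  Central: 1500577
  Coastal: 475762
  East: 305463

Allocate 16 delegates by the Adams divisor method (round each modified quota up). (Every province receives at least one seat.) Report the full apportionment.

Standard divisor 2281802/16 ≈ 142612.625; standard quotas: Central 10.522, Coastal 3.336, East 2.142.
Rounding up gives 11, 4, 3 = 18 seats, so the divisor must be adjusted.
With modified divisor 155700: modified quotas Central 9.638, Coastal 3.056, East 1.962.
Rounding up: Central 10, Coastal 4, East 2 (total 16).

Central 10, Coastal 4, East 2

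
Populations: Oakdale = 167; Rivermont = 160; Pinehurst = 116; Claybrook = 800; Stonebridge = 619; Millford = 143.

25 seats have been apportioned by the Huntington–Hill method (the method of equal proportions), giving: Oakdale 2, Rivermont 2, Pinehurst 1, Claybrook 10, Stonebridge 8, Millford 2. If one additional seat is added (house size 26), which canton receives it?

Priority for the next seat is population ÷ (√(s·(s+1))).
Priorities: Oakdale 68.177, Rivermont 65.320, Pinehurst 82.024, Claybrook 76.277, Stonebridge 72.950, Millford 58.380.
Highest priority: Pinehurst.

Pinehurst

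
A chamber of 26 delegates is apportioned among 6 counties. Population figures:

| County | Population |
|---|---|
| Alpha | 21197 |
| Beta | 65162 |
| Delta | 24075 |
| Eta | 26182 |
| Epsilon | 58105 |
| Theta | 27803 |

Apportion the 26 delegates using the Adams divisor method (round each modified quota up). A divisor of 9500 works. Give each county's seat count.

With modified divisor 9500: modified quotas Alpha 2.231, Beta 6.859, Delta 2.534, Eta 2.756, Epsilon 6.116, Theta 2.927.
Rounding up: Alpha 3, Beta 7, Delta 3, Eta 3, Epsilon 7, Theta 3 (total 26).

Alpha 3, Beta 7, Delta 3, Eta 3, Epsilon 7, Theta 3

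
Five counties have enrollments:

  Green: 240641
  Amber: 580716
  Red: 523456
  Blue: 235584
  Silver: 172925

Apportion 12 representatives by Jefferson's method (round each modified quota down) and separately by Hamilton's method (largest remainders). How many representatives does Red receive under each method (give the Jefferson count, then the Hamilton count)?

Jefferson: Green 2, Amber 4, Red 4, Blue 1, Silver 1.
Hamilton: Green 2, Amber 4, Red 3, Blue 2, Silver 1.
Red gets 4 under Jefferson and 3 under Hamilton.

4 and 3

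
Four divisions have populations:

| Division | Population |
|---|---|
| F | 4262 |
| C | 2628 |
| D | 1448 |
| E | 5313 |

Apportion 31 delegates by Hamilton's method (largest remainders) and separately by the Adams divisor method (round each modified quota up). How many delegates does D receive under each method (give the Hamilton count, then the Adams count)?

Hamilton: F 10, C 6, D 3, E 12.
Adams: F 9, C 6, D 4, E 12.
D gets 3 under Hamilton and 4 under Adams.

3 and 4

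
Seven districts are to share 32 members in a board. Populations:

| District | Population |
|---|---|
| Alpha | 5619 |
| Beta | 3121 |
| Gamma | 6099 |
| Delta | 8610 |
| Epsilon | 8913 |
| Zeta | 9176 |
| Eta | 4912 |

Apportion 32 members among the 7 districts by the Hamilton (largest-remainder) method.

Alpha 4, Beta 2, Gamma 4, Delta 6, Epsilon 6, Zeta 6, Eta 4

Standard divisor: 46450 ÷ 32 ≈ 1451.562.
Standard quotas: Alpha 3.8710, Beta 2.1501, Gamma 4.2017, Delta 5.9315, Epsilon 6.1403, Zeta 6.3215, Eta 3.3839.
Lower quotas: Alpha 3, Beta 2, Gamma 4, Delta 5, Epsilon 6, Zeta 6, Eta 3 (sum 29, leaving 3 seats).
Remainders in descending order: Delta 0.9315, Alpha 0.8710, Eta 0.3839, Zeta 0.3215, Gamma 0.2017, Beta 0.1501, Epsilon 0.1403.
Largest remainders: Delta, Alpha, Eta receive the extra seats.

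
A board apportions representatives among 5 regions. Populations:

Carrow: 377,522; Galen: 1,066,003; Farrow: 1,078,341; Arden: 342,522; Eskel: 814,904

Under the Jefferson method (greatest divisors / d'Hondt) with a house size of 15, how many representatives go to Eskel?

Standard divisor 3679292/15 ≈ 245286.133; standard quotas: Carrow 1.539, Galen 4.346, Farrow 4.396, Arden 1.396, Eskel 3.322.
Rounding down gives 1, 4, 4, 1, 3 = 13 seats, so the divisor must be adjusted.
With modified divisor 208500: modified quotas Carrow 1.811, Galen 5.113, Farrow 5.172, Arden 1.643, Eskel 3.908.
Rounding down: Carrow 1, Galen 5, Farrow 5, Arden 1, Eskel 3 (total 15).
Eskel receives 3.

3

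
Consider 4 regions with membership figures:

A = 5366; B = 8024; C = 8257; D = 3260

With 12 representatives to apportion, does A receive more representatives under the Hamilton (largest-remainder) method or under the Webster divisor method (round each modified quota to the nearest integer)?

Hamilton

Hamilton: A 3, B 4, C 4, D 1.
Webster: A 2, B 4, C 4, D 2.
A gets 3 under Hamilton and 2 under Webster.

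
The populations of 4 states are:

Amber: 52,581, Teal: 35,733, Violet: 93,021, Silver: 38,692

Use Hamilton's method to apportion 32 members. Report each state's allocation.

Amber 8, Teal 5, Violet 13, Silver 6

Standard divisor: 220027 ÷ 32 ≈ 6875.844.
Standard quotas: Amber 7.6472, Teal 5.1969, Violet 13.5287, Silver 5.6272.
Lower quotas: Amber 7, Teal 5, Violet 13, Silver 5 (sum 30, leaving 2 seats).
Remainders in descending order: Amber 0.6472, Silver 0.6272, Violet 0.5287, Teal 0.1969.
Largest remainders: Amber, Silver receive the extra seats.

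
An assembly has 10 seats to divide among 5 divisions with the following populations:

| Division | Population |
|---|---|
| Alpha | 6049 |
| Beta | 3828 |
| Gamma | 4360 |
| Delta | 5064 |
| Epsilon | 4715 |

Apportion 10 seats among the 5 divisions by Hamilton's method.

Alpha=2; Beta=2; Gamma=2; Delta=2; Epsilon=2

Standard divisor: 24016 ÷ 10 ≈ 2401.6.
Standard quotas: Alpha 2.5187, Beta 1.5939, Gamma 1.8155, Delta 2.1086, Epsilon 1.9633.
Lower quotas: Alpha 2, Beta 1, Gamma 1, Delta 2, Epsilon 1 (sum 7, leaving 3 seats).
Remainders in descending order: Epsilon 0.9633, Gamma 0.8155, Beta 0.5939, Alpha 0.5187, Delta 0.1086.
Largest remainders: Epsilon, Gamma, Beta receive the extra seats.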